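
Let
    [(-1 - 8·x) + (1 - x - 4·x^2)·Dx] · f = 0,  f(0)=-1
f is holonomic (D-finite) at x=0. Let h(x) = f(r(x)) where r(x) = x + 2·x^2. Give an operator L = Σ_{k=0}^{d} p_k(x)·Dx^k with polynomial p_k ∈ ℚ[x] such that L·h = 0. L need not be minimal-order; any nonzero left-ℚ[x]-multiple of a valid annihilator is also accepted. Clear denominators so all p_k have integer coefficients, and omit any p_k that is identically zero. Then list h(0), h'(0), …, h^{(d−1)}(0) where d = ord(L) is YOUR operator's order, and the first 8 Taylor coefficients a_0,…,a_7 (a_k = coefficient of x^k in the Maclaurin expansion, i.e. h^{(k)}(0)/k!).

L = (1 + 12·x + 48·x^2 + 64·x^3) + (-1 + x + 6·x^2 + 16·x^3 + 16·x^4)·Dx  (order 1).
h: a_k = -1, -1, -7, -29, -103, -405, -1599, -6141, …
ICs: h(0) = -1.

f: a_k = -1, -1, -5, -9, -29, -65, -181, -441, …
Change of var in L_f (x↦r) gives L₀.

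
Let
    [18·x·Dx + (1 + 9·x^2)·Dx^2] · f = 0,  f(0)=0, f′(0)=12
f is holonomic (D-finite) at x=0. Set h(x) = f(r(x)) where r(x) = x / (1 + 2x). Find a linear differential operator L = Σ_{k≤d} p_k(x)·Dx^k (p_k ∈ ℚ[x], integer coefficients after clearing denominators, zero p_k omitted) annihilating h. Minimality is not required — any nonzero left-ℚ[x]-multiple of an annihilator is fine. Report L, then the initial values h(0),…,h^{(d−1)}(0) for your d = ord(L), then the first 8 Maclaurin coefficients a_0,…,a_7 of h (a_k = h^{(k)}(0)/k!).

L = (4 + 26·x)·Dx + (1 + 4·x + 13·x^2)·Dx^2  (order 2).
h: a_k = 0, 12, -24, 12, 120, -2388/5, 552, 17796/7, …
ICs: h(0) = 0, h′(0) = 12.

f: a_k = 0, 12, 0, -36, 0, 972/5, 0, -8748/7, …
Substitute x→r, Dx→(1/r')Dx; clear ⇒ L₀.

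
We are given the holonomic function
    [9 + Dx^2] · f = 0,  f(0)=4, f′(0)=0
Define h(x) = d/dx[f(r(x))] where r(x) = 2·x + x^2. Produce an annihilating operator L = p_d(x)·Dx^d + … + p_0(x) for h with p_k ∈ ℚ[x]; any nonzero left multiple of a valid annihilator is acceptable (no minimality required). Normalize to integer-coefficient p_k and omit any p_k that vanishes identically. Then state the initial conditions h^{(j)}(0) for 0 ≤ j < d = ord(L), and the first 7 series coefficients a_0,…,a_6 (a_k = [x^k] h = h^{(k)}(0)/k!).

f: a_k = 4, 0, -18, 0, 27/2, 0, -81/20, …
Change of var in L_f (x↦r) gives L₀.
h₀' ⇒ L via d/dx closure of L₀.
L = (39 + 144·x + 216·x^2 + 144·x^3 + 36·x^4) + (-3 - 3·x)·Dx + (1 + 2·x + x^2)·Dx^2  (order 2).
h: a_k = 0, -144, -216, 792, 2160, 1944/5, -23436/5, …
ICs: h(0) = 0, h′(0) = -144.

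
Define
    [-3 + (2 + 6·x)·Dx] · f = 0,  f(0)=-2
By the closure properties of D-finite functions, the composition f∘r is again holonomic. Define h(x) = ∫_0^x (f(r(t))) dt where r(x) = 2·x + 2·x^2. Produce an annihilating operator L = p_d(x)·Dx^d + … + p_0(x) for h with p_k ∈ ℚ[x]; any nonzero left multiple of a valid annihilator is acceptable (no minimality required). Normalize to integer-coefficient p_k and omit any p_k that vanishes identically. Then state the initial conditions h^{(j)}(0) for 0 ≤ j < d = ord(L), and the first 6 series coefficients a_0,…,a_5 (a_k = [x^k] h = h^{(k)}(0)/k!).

f: a_k = -2, -3, 9/4, -27/8, 405/64, -1701/128, …
Change of var in L_f (x↦r) gives L₀.
∫: right-multiply L₀ by Dx.
L = (-3 - 6·x)·Dx + (1 + 6·x + 6·x^2)·Dx^2  (order 2).
h: a_k = 0, -2, -3, 1, -9/4, 117/20, …
ICs: h(0) = 0, h′(0) = -2.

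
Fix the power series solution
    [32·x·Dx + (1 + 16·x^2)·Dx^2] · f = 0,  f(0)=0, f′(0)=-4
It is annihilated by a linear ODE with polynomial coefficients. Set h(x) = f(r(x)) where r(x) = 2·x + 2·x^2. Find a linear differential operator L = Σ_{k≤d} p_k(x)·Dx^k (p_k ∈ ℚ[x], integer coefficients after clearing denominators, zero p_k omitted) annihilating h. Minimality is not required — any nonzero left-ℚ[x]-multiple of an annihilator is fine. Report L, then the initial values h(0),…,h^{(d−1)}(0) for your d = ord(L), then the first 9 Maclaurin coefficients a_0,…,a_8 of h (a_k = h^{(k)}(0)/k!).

L = (-2 + 128·x + 512·x^2 + 768·x^3 + 384·x^4)·Dx + (1 + 2·x + 64·x^2 + 256·x^3 + 320·x^4 + 128·x^5)·Dx^2  (order 2).
h: a_k = 0, -8, -8, 512/3, 512, -30208/5, -97792/3, 1638400/7, 2031616, …
ICs: h(0) = 0, h′(0) = -8.

f: a_k = 0, -4, 0, 64/3, 0, -1024/5, 0, 16384/7, 0, …
L₀ from L_f via x↦r, Dx↦r'^{-1}Dx.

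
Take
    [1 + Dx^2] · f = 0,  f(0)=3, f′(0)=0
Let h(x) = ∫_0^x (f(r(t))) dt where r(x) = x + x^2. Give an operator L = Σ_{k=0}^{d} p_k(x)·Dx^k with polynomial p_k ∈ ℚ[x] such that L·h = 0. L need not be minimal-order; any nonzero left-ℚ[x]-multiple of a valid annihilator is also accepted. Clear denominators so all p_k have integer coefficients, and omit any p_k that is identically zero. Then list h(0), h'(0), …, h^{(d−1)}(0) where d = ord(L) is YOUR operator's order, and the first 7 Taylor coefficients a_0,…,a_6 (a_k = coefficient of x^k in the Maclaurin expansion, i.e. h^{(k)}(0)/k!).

L = (1 + 6·x + 12·x^2 + 8·x^3)·Dx - 2·Dx^2 + (1 + 2·x)·Dx^3  (order 3).
h: a_k = 0, 3, 0, -1/2, -3/4, -11/40, 1/12, …
ICs: h(0) = 0, h′(0) = 3, h′′(0) = 0.

f: a_k = 3, 0, -3/2, 0, 1/8, 0, -1/240, …
h₀=f(r): pull back L_f along r ⇒ L₀.
h=∫h₀ ⇒ L = L₀·Dx.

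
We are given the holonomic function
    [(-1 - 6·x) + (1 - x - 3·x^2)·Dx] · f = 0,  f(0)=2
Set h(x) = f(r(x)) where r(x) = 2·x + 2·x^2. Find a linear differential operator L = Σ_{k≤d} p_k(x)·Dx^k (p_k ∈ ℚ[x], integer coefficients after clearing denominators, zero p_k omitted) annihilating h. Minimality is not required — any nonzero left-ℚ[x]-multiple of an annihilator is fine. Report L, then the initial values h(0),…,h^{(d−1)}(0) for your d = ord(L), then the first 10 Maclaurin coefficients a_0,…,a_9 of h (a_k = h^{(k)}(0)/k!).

L = (2 + 28·x + 72·x^2 + 48·x^3) + (-1 + 2·x + 14·x^2 + 24·x^3 + 12·x^4)·Dx  (order 1).
h: a_k = 2, 4, 36, 176, 976, 5328, 28976, 158080, 861408, 4695296, …
ICs: h(0) = 2.

f: a_k = 2, 2, 8, 14, 38, 80, 194, 434, 1016, 2318, …
h₀=f(r): pull back L_f along r ⇒ L₀.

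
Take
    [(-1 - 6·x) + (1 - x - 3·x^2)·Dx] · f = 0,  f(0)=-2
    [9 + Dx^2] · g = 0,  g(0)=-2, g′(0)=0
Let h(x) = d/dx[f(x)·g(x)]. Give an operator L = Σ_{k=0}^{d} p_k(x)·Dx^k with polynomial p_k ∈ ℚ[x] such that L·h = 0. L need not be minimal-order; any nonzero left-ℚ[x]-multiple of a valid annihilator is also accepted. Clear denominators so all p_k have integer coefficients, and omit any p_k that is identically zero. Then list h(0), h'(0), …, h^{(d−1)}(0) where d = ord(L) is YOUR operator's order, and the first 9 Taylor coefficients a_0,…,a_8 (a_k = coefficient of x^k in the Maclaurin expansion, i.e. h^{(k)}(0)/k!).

L = (-15 - 54·x - 135·x^2 + 162·x^3 + 243·x^4) + (6·x + 54·x^2 + 108·x^3)·Dx + (1 - 4·x - 9·x^2 + 18·x^3 + 27·x^4)·Dx^2  (order 2).
h: a_k = 4, -4, 30, 70, 475/2, 5757/10, 33383/20, 118037/28, 12522393/1120, …
ICs: h(0) = 4, h′(0) = -4.

f: a_k = -2, -2, -8, -14, -38, -80, -194, -434, -1016, …
g: a_k = -2, 0, 9, 0, -27/4, 0, 81/40, 0, -729/2240, …
f·g: L₀ = L_f ⊗_s L_g, ord ≤ 1·2.
h=h₀': d/dx-closure on L₀ ⇒ L.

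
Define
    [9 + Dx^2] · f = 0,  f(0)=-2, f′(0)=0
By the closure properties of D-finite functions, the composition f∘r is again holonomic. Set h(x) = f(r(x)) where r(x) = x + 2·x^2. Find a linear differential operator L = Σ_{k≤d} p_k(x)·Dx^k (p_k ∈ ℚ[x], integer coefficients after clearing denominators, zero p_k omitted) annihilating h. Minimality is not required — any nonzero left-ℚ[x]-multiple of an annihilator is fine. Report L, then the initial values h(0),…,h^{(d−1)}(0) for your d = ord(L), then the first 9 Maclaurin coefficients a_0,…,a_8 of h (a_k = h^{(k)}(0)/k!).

L = (9 + 108·x + 432·x^2 + 576·x^3) - 4·Dx + (1 + 4·x)·Dx^2  (order 2).
h: a_k = -2, 0, 9, 36, 117/4, -54, -6399/40, -1917/10, 29511/2240, …
ICs: h(0) = -2, h′(0) = 0.

f: a_k = -2, 0, 9, 0, -27/4, 0, 81/40, 0, -729/2240, …
L₀ from L_f via x↦r, Dx↦r'^{-1}Dx.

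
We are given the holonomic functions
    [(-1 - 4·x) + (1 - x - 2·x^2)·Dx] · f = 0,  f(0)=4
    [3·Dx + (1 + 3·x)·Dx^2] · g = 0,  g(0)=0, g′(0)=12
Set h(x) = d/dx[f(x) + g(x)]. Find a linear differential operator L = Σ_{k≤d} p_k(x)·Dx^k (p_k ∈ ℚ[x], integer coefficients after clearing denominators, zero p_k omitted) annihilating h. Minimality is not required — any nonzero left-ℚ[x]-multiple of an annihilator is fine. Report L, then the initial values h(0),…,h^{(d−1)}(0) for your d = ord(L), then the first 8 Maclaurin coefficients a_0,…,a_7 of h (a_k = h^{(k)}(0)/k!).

f: a_k = 4, 4, 12, 20, 44, 84, 172, 340, …
g: a_k = 0, 12, -18, 36, -81, 972/5, -486, 8748/7, …
h₀=f+g: left-lcm gives L₀, ord ≤ 3.
h=h₀': d/dx-closure on L₀ ⇒ L.
L = (66 + 270·x + 576·x^2 + 336·x^3 + 288·x^4) + (4 + 96·x + 492·x^2 + 832·x^3 + 696·x^4 + 480·x^5)·Dx + (-3 - 19·x - 25·x^2 + 39·x^3 + 116·x^4 + 164·x^5 + 96·x^6)·Dx^2  (order 2).
h: a_k = 16, -12, 168, -148, 1392, -1884, 11128, -20772, …
ICs: h(0) = 16, h′(0) = -12.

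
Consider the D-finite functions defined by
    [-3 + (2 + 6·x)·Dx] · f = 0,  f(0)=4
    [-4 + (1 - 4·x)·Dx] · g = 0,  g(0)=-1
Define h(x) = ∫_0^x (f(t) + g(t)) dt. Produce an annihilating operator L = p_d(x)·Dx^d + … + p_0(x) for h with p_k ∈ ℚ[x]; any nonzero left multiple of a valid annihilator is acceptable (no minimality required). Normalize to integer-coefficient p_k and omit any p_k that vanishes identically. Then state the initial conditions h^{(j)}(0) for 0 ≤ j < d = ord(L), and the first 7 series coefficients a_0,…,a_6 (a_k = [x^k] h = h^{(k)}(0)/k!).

L = (228 + 432·x)·Dx + (-137 - 696·x - 1296·x^2)·Dx^2 + (10 + 62·x - 192·x^2 - 864·x^3)·Dx^3  (order 3).
h: a_k = 0, 3, 1, -41/6, -229/16, -8597/160, -63835/384, …
ICs: h(0) = 0, h′(0) = 3, h′′(0) = 2.

f: a_k = 4, 6, -9/2, 27/4, -405/32, 1701/64, -15309/256, …
g: a_k = -1, -4, -16, -64, -256, -1024, -4096, …
h₀=f+g: left-lcm gives L₀, ord ≤ 2.
h=∫₀ˣh₀: take L = L₀·Dx.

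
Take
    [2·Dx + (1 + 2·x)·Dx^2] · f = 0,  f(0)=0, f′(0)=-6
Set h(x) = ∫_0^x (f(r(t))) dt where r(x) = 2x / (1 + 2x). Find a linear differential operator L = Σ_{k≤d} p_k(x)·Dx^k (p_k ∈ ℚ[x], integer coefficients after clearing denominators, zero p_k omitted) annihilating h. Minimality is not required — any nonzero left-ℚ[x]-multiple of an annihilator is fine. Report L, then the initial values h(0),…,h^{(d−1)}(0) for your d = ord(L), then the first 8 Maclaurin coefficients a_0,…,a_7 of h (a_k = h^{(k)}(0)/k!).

f: a_k = 0, -6, 6, -8, 12, -96/5, 32, -384/7, …
L₀ from L_f via x↦r, Dx↦r'^{-1}Dx.
h=∫₀ˣh₀: take L = L₀·Dx.
L = (8 + 24·x)·Dx^2 + (1 + 8·x + 12·x^2)·Dx^3  (order 3).
h: a_k = 0, 0, -6, 16, -52, 192, -3872/5, 3328, …
ICs: h(0) = 0, h′(0) = 0, h′′(0) = -12.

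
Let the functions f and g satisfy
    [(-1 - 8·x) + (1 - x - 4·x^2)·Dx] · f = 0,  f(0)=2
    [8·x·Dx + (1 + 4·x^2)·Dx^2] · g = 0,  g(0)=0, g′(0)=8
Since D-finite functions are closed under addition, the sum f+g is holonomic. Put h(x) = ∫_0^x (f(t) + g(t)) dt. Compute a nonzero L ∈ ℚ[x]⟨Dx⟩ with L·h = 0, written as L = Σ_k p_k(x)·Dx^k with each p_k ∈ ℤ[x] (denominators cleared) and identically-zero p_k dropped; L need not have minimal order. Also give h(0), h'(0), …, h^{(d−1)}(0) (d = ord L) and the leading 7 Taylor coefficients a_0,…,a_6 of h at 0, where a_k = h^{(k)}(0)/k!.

f: a_k = 2, 2, 10, 18, 58, 130, 362, …
g: a_k = 0, 8, 0, -32/3, 0, 128/5, 0, …
Weyl lclm of L_f,L_g ⇒ L₀ (ord ≤ 3).
∫: right-multiply L₀ by Dx.
L = (-40 + 160·x + 2272·x^2 + 4608·x^3 + 16896·x^4 + 6144·x^6)·Dx^2 + (31 + 264·x + 364·x^2 + 2208·x^3 + 4160·x^4 + 12800·x^5 + 768·x^6 + 6144·x^7)·Dx^3 + (-5 - 11·x - 80·x^2 + 116·x^3 + 80·x^4 + 704·x^5 + 1536·x^6 + 256·x^7 + 1024·x^8)·Dx^4  (order 4).
h: a_k = 0, 2, 5, 10/3, 11/6, 58/5, 389/15, …
ICs: h(0) = 0, h′(0) = 2, h′′(0) = 10, h′′′(0) = 20.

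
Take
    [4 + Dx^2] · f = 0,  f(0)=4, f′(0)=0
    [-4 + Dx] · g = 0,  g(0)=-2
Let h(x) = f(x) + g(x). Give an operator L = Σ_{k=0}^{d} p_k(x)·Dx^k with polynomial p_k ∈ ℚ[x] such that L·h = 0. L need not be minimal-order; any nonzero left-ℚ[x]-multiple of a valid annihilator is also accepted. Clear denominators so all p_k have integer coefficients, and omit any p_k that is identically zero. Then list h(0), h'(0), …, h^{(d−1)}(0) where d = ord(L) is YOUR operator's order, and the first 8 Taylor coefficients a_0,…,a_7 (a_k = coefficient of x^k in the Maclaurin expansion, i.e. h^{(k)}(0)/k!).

f: a_k = 4, 0, -8, 0, 8/3, 0, -16/45, 0, …
g: a_k = -2, -8, -16, -64/3, -64/3, -256/15, -512/45, -2048/315, …
h₀=f+g: left-lcm gives L₀, ord ≤ 3.
L = -16 + 4·Dx - 4·Dx^2 + Dx^3  (order 3).
h: a_k = 2, -8, -24, -64/3, -56/3, -256/15, -176/15, -2048/315, …
ICs: h(0) = 2, h′(0) = -8, h′′(0) = -48.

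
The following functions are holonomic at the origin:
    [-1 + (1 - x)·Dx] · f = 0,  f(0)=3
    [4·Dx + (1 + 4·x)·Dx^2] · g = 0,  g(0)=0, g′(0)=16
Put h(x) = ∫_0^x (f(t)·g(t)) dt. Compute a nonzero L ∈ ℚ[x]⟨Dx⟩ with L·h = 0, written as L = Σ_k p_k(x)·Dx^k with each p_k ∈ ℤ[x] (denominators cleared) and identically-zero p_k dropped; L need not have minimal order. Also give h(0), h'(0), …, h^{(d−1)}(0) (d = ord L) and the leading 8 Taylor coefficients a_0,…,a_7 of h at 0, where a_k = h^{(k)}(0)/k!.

L = 4·Dx + (-2 + 12·x)·Dx^2 + (-1 - 3·x + 4·x^2)·Dx^3  (order 3).
h: a_k = 0, 0, 24, -16, 52, -112, 4744/15, -4496/5, …
ICs: h(0) = 0, h′(0) = 0, h′′(0) = 48.

f: a_k = 3, 3, 3, 3, 3, 3, 3, 3, …
g: a_k = 0, 16, -32, 256/3, -256, 4096/5, -8192/3, 65536/7, …
Product ⇒ symmetric product L₀, ord ≤ 2.
h=∫h₀ ⇒ L = L₀·Dx.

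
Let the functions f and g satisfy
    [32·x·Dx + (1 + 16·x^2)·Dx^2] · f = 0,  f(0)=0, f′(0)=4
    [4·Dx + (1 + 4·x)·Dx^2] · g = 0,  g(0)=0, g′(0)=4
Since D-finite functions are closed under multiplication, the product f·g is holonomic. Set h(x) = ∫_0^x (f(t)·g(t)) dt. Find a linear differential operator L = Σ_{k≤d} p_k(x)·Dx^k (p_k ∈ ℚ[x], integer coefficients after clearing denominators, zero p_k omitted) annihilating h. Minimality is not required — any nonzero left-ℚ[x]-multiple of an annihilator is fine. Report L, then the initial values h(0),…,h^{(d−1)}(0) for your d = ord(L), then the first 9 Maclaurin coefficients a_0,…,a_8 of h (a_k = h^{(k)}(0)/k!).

f: a_k = 0, 4, 0, -64/3, 0, 1024/5, 0, -16384/7, 0, …
g: a_k = 0, 4, -8, 64/3, -64, 1024/5, -2048/3, 16384/7, -8192, …
Sym-product of L_f,L_g gives L₀ (≤ ord 4).
∫: right-multiply L₀ by Dx.
L = (1536 + 11264·x + 81920·x^2 + 638976·x^3 + 1966080·x^4 + 3407872·x^5 + 4194304·x^7)·Dx^2 + (288 + 7936·x + 78848·x^2 + 495616·x^3 + 2228224·x^4 + 6094848·x^5 + 9175040·x^6 + 3145728·x^7 + 14680064·x^8)·Dx^3 + (48 + 1024·x + 12288·x^2 + 79872·x^3 + 368640·x^4 + 1277952·x^5 + 3145728·x^6 + 4718592·x^7 + 3145728·x^8 + 8388608·x^9)·Dx^4 + (5 + 72·x + 592·x^2 + 3584·x^3 + 16896·x^4 + 61440·x^5 + 172032·x^6 + 393216·x^7 + 589824·x^8 + 524288·x^9 + 1048576·x^10)·Dx^5  (order 5).
h: a_k = 0, 0, 0, 16/3, -8, 0, -128/9, 53248/315, -5632/15, …
ICs: h(0) = 0, h′(0) = 0, h′′(0) = 0, h′′′(0) = 32, h′′′′(0) = -192.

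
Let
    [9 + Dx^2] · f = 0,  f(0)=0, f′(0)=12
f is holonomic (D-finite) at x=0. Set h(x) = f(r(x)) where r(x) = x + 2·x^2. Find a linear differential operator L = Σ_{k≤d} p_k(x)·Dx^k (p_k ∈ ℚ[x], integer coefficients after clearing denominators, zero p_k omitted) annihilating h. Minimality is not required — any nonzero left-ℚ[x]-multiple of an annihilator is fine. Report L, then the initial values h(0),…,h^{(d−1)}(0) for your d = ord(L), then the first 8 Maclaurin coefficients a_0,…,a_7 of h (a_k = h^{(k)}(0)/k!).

f: a_k = 0, 12, 0, -18, 0, 81/10, 0, -243/140, …
Change of var in L_f (x↦r) gives L₀.
L = (9 + 108·x + 432·x^2 + 576·x^3) - 4·Dx + (1 + 4·x)·Dx^2  (order 2).
h: a_k = 0, 12, 24, -18, -108, -2079/10, -63, 45117/140, …
ICs: h(0) = 0, h′(0) = 12.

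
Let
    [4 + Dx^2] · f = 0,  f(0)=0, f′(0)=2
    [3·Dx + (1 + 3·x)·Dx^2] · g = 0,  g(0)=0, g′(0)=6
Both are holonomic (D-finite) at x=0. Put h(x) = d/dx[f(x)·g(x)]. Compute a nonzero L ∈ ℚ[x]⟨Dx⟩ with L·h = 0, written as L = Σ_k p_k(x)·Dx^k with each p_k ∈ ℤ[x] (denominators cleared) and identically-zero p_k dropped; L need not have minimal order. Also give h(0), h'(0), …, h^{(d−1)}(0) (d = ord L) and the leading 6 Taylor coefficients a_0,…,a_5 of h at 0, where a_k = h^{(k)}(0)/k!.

L = (-21880 - 49536·x - 195264·x^2 - 252288·x^3 + 225504·x^4 + 746496·x^5 + 373248·x^6) + (-9384 - 44856·x - 47520·x^2 + 90720·x^3 + 311040·x^4 + 186624·x^5)·Dx + (-6026 - 16344·x - 53892·x^2 - 32832·x^3 + 182736·x^4 + 373248·x^5 + 186624·x^6)·Dx^2 + (-2346 - 11214·x - 11880·x^2 + 22680·x^3 + 77760·x^4 + 46656·x^5)·Dx^3 + (-139 - 990·x - 1269·x^2 + 7560·x^3 + 31590·x^4 + 46656·x^5 + 23328·x^6)·Dx^4  (order 4).
h: a_k = 0, 24, -54, 112, -345, 1032, …
ICs: h(0) = 0, h′(0) = 24, h′′(0) = -108, h′′′(0) = 672.

f: a_k = 0, 2, 0, -4/3, 0, 4/15, …
g: a_k = 0, 6, -9, 18, -81/2, 486/5, …
f·g: L₀ = L_f ⊗_s L_g, ord ≤ 2·2.
Derive L from L₀ (diff closure).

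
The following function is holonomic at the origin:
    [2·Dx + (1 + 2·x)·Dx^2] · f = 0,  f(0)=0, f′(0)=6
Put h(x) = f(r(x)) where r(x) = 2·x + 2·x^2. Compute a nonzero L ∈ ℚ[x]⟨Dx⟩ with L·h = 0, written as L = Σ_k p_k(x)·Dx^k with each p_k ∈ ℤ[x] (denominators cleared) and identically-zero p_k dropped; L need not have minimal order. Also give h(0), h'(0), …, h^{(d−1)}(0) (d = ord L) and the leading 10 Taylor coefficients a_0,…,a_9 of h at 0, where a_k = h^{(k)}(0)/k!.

L = 2·Dx + (1 + 2·x)·Dx^2  (order 2).
h: a_k = 0, 12, -12, 16, -24, 192/5, -64, 768/7, -192, 1024/3, …
ICs: h(0) = 0, h′(0) = 12.

f: a_k = 0, 6, -6, 8, -12, 96/5, -32, 384/7, -96, 512/3, …
Substitute x→r, Dx→(1/r')Dx; clear ⇒ L₀.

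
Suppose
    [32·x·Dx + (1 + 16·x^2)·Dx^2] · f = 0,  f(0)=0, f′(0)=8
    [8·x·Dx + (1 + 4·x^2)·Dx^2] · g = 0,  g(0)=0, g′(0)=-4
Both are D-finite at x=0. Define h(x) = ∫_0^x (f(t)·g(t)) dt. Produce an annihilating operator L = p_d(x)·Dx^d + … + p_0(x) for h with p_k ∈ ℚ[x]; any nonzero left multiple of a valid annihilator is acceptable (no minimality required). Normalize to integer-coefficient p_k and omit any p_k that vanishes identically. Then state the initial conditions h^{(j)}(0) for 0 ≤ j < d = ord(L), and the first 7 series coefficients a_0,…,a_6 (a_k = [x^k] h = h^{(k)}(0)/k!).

f: a_k = 0, 8, 0, -128/3, 0, 2048/5, 0, …
g: a_k = 0, -4, 0, 16/3, 0, -64/5, 0, …
h₀=f·g: eliminate ⇒ L₀, order ≤ 2·2.
Integrate: L := L₀·Dx.
L = (-1536·x - 51200·x^3 - 262144·x^5 + 655360·x^7 + 6291456·x^9)·Dx^2 + (-80 - 6592·x^2 - 92160·x^4 - 229376·x^6 + 2293760·x^8 + 9437184·x^10)·Dx^3 + (-160·x - 4480·x^3 - 30720·x^5 + 69632·x^7 + 1310720·x^9 + 3145728·x^11)·Dx^4 + (-1 - 40·x^2 - 464·x^4 + 29696·x^8 + 163840·x^10 + 262144·x^12)·Dx^5  (order 5).
h: a_k = 0, 0, 0, -32/3, 0, 128/3, 0, …
ICs: h(0) = 0, h′(0) = 0, h′′(0) = 0, h′′′(0) = -64, h′′′′(0) = 0.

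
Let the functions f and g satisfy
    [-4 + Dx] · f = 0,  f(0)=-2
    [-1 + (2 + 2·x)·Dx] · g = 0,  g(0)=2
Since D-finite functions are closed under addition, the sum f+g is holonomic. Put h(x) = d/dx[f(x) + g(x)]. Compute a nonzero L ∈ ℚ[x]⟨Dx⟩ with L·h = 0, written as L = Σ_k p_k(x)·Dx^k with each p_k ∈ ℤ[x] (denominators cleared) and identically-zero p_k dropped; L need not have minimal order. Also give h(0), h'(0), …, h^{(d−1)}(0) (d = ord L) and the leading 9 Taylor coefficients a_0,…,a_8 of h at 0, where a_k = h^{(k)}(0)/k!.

L = (-44 - 32·x) + (-61 - 128·x - 64·x^2)·Dx + (18 + 34·x + 16·x^2)·Dx^2  (order 2).
h: a_k = -7, -65/2, -509/8, -4111/48, -32663/384, -263089/3840, -2086757/46080, -16912351/645120, -132190703/10321920, …
ICs: h(0) = -7, h′(0) = -65/2.

f: a_k = -2, -8, -16, -64/3, -64/3, -256/15, -512/45, -2048/315, -1024/315, …
g: a_k = 2, 1, -1/4, 1/8, -5/64, 7/128, -21/512, 33/1024, -429/16384, …
Weyl lclm of L_f,L_g ⇒ L₀ (ord ≤ 2).
h₀' ⇒ L via d/dx closure of L₀.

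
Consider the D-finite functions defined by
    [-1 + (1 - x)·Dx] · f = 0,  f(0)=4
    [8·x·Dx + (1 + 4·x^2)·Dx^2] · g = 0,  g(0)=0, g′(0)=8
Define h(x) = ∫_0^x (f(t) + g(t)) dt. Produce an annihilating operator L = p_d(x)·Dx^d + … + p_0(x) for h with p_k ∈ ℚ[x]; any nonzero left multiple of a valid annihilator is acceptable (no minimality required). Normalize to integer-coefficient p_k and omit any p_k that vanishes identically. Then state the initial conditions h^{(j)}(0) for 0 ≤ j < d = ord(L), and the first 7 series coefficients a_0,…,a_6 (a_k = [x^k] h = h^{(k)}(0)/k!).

L = (-8 + 32·x + 96·x^2)·Dx^2 + (7 - 8·x - 20·x^2 + 96·x^3)·Dx^3 + (-1 - 3·x - 12·x^3 + 16·x^4)·Dx^4  (order 4).
h: a_k = 0, 4, 6, 4/3, -5/3, 4/5, 74/15, …
ICs: h(0) = 0, h′(0) = 4, h′′(0) = 12, h′′′(0) = 8.

f: a_k = 4, 4, 4, 4, 4, 4, 4, …
g: a_k = 0, 8, 0, -32/3, 0, 128/5, 0, …
L₀ := lclm(L_f,L_g); ord L₀ ≤ 1+2.
h=∫₀ˣh₀: take L = L₀·Dx.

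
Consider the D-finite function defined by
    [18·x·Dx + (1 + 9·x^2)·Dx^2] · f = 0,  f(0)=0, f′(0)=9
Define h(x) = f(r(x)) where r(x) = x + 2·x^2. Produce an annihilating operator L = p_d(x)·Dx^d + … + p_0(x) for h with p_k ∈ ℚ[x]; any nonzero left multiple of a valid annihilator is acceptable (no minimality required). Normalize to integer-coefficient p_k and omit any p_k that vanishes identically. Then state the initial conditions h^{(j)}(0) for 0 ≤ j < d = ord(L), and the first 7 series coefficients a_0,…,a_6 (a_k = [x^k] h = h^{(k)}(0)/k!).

L = (-4 + 18·x + 144·x^2 + 432·x^3 + 432·x^4)·Dx + (1 + 4·x + 9·x^2 + 72·x^3 + 180·x^4 + 144·x^5)·Dx^2  (order 2).
h: a_k = 0, 9, 18, -27, -162, -891/5, 1242, …
ICs: h(0) = 0, h′(0) = 9.

f: a_k = 0, 9, 0, -27, 0, 729/5, 0, …
f∘r: x↦r, Dx↦Dx/r' in L_f ⇒ L₀.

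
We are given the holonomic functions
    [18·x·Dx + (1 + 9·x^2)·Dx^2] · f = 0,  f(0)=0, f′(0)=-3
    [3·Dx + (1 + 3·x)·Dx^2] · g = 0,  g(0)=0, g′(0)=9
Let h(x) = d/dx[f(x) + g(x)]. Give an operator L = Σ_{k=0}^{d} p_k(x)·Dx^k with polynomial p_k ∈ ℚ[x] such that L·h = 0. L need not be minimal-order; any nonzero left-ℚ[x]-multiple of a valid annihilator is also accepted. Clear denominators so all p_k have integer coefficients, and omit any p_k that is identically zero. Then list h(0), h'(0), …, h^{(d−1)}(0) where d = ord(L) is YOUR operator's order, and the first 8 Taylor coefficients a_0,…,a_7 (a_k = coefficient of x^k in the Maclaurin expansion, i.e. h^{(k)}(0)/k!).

L = (-18 - 162·x + 486·x^2 + 486·x^3) + (-12 - 36·x + 972·x^3 + 972·x^4)·Dx + (-1 + 3·x + 18·x^2 + 54·x^3 + 243·x^4 + 243·x^5)·Dx^2  (order 2).
h: a_k = 6, -27, 108, -243, 486, -2187, 8748, -19683, …
ICs: h(0) = 6, h′(0) = -27.

f: a_k = 0, -3, 0, 9, 0, -243/5, 0, 2187/7, …
g: a_k = 0, 9, -27/2, 27, -243/4, 729/5, -729/2, 6561/7, …
Sum ⇒ L₀ = lclm(L_f,L_g) in ℚ(x)⟨Dx⟩.
h₀' ⇒ L via d/dx closure of L₀.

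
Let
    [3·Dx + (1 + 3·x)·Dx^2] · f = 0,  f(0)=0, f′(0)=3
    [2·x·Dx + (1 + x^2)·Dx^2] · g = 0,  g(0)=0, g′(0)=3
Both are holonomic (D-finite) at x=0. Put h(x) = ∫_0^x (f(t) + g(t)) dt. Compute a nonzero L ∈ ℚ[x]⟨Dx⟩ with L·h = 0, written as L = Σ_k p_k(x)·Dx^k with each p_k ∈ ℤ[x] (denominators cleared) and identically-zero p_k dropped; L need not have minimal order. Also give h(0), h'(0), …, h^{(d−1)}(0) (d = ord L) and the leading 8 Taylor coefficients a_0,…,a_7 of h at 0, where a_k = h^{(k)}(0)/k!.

f: a_k = 0, 3, -9/2, 9, -81/4, 243/5, -243/2, 2187/7, …
g: a_k = 0, 3, 0, -1, 0, 3/5, 0, -3/7, …
h₀=f+g: left-lcm gives L₀, ord ≤ 4.
Integrate: L := L₀·Dx.
L = (-6 - 54·x + 18·x^2 + 18·x^3)·Dx^2 + (-20 - 12·x - 48·x^2 + 36·x^3 + 36·x^4)·Dx^3 + (-3 - 7·x + 6·x^2 + 2·x^3 + 9·x^4 + 9·x^5)·Dx^4  (order 4).
h: a_k = 0, 0, 3, -3/2, 2, -81/20, 41/5, -243/14, …
ICs: h(0) = 0, h′(0) = 0, h′′(0) = 6, h′′′(0) = -9.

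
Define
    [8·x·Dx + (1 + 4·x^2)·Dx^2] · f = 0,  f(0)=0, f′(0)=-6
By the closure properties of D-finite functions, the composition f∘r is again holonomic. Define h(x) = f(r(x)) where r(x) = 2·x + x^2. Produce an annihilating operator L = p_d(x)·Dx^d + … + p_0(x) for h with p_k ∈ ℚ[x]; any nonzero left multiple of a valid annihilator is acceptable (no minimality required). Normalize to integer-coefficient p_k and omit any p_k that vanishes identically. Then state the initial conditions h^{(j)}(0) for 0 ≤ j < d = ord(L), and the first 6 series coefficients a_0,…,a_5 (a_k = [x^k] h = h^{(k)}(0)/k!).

f: a_k = 0, -6, 0, 8, 0, -96/5, …
Substitute x→r, Dx→(1/r')Dx; clear ⇒ L₀.
L = (-1 + 32·x + 64·x^2 + 48·x^3 + 12·x^4)·Dx + (1 + x + 16·x^2 + 32·x^3 + 20·x^4 + 4·x^5)·Dx^2  (order 2).
h: a_k = 0, -12, -6, 64, 96, -2832/5, …
ICs: h(0) = 0, h′(0) = -12.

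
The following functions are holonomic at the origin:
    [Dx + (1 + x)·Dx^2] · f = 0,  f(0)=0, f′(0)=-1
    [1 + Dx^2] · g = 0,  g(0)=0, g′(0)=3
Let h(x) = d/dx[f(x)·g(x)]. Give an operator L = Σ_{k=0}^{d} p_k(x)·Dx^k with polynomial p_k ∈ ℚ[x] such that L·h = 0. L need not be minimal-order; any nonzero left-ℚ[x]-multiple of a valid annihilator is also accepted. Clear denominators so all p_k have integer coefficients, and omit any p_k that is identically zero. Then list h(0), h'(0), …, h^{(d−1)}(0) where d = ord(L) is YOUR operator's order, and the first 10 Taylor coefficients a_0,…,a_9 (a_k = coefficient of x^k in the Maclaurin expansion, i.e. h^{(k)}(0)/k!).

L = (-25 - 44·x - 42·x^2 + 12·x^3 + 43·x^4 + 24·x^5 + 4·x^6) + (-24 - 32·x + 20·x^2 + 60·x^3 + 40·x^4 + 8·x^5)·Dx + (-28 - 44·x - 14·x^2 + 72·x^3 + 98·x^4 + 48·x^5 + 8·x^6)·Dx^2 + (-24 - 32·x + 20·x^2 + 60·x^3 + 40·x^4 + 8·x^5)·Dx^3 + (-3 + 28·x^2 + 60·x^3 + 55·x^4 + 24·x^5 + 4·x^6)·Dx^4  (order 4).
h: a_k = 0, -6, 9/2, -2, 5/2, -11/4, 217/80, -113/42, 75/28, -161309/60480, …
ICs: h(0) = 0, h′(0) = -6, h′′(0) = 9, h′′′(0) = -12.

f: a_k = 0, -1, 1/2, -1/3, 1/4, -1/5, 1/6, -1/7, 1/8, -1/9, …
g: a_k = 0, 3, 0, -1/2, 0, 1/40, 0, -1/1680, 0, 1/120960, …
L₀ := L_f ⊗_s L_g (sym. prod.), ord ≤ 4.
h₀' ⇒ L via d/dx closure of L₀.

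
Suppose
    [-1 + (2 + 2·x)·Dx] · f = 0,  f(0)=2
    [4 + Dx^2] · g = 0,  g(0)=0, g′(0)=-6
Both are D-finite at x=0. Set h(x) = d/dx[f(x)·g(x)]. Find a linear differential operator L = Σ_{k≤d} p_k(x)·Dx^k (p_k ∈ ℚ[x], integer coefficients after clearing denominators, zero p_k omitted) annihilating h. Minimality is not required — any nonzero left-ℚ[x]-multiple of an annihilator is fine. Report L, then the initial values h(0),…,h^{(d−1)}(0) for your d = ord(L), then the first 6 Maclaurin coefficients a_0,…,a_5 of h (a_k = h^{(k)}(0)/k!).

f: a_k = 2, 1, -1/4, 1/8, -5/64, 7/128, …
g: a_k = 0, -6, 0, 4, 0, -4/5, …
Sym-product of L_f,L_g gives L₀ (≤ ord 2).
h₀' ⇒ L via d/dx closure of L₀.
L = (413 + 1344·x + 1696·x^2 + 1024·x^3 + 256·x^4) + (-52 - 180·x - 192·x^2 - 64·x^3)·Dx + (76 + 280·x + 396·x^2 + 256·x^3 + 64·x^4)·Dx^2  (order 2).
h: a_k = -12, -12, 57/2, 13, -341/32, -603/160, …
ICs: h(0) = -12, h′(0) = -12.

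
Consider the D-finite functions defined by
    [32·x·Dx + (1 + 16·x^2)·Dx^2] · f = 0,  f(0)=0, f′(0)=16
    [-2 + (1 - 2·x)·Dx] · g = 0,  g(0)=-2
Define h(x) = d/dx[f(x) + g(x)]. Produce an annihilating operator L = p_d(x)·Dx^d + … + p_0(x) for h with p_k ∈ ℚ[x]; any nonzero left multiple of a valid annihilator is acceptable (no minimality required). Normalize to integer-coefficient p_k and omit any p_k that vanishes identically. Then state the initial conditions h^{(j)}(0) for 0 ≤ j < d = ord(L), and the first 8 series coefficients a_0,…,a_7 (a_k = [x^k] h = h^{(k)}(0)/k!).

L = (32 - 256·x - 1536·x^2) + (-14 + 32·x + 160·x^2 - 1536·x^3)·Dx + (1 + 6·x + 96·x^3 - 256·x^4)·Dx^2  (order 2).
h: a_k = 12, -16, -304, -128, 3776, -768, -67328, -4096, …
ICs: h(0) = 12, h′(0) = -16.

f: a_k = 0, 16, 0, -256/3, 0, 4096/5, 0, -65536/7, …
g: a_k = -2, -4, -8, -16, -32, -64, -128, -256, …
L₀ := lclm(L_f,L_g); ord L₀ ≤ 2+1.
h=h₀': d/dx-closure on L₀ ⇒ L.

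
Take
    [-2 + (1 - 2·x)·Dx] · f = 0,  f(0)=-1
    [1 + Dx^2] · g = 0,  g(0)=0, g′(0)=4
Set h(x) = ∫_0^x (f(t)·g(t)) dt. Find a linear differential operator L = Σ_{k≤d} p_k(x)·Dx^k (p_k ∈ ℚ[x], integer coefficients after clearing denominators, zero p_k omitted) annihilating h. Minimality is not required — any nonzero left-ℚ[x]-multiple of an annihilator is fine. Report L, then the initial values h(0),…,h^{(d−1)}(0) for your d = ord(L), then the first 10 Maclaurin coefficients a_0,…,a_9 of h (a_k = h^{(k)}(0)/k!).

L = (-1 + 2·x)·Dx + 4·Dx^2 + (-1 + 2·x)·Dx^3  (order 3).
h: a_k = 0, 0, -2, -8/3, -23/6, -92/15, -1841/180, -263/15, -309287/10080, -309287/5670, …
ICs: h(0) = 0, h′(0) = 0, h′′(0) = -4.

f: a_k = -1, -2, -4, -8, -16, -32, -64, -128, -256, -512, …
g: a_k = 0, 4, 0, -2/3, 0, 1/30, 0, -1/1260, 0, 1/90720, …
f·g: L₀ = L_f ⊗_s L_g, ord ≤ 1·2.
h=∫₀ˣh₀: take L = L₀·Dx.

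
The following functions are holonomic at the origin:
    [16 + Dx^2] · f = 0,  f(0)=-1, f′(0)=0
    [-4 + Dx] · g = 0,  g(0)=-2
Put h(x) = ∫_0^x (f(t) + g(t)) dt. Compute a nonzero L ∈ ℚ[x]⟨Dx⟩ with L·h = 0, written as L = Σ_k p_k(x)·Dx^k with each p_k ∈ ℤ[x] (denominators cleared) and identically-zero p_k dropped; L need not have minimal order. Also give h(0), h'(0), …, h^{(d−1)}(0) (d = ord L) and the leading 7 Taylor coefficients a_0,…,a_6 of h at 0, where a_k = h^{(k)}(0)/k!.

L = -64·Dx + 16·Dx^2 - 4·Dx^3 + Dx^4  (order 4).
h: a_k = 0, -3, -4, -8/3, -16/3, -32/5, -128/45, …
ICs: h(0) = 0, h′(0) = -3, h′′(0) = -8, h′′′(0) = -16.

f: a_k = -1, 0, 8, 0, -32/3, 0, 256/45, …
g: a_k = -2, -8, -16, -64/3, -64/3, -256/15, -512/45, …
L₀ := lclm(L_f,L_g); ord L₀ ≤ 2+1.
∫: right-multiply L₀ by Dx.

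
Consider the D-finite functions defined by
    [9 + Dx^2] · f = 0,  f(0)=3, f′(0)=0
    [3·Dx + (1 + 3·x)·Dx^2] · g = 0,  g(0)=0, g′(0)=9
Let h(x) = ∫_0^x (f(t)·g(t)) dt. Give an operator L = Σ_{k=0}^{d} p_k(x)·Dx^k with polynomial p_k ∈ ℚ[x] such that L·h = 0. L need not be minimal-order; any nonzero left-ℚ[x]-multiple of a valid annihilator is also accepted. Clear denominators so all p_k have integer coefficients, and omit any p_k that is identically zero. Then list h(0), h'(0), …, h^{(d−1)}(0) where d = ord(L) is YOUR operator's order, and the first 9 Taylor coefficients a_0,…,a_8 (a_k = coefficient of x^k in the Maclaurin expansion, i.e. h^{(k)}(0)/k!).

f: a_k = 3, 0, -27/2, 0, 81/8, 0, -243/80, 0, 2187/4480, …
g: a_k = 0, 9, -27/2, 27, -243/4, 729/5, -729/2, 6561/7, -19683/8, …
Product ⇒ symmetric product L₀, ord ≤ 4.
Integrate: L := L₀·Dx.
L = (-81 + 486·x + 4617·x^2 + 11664·x^3 + 8748·x^4)·Dx + (36 + 540·x + 1944·x^2 + 1944·x^3)·Dx^2 + (180·x + 1134·x^2 + 2592·x^3 + 1944·x^4)·Dx^3 + (4 + 60·x + 216·x^2 + 216·x^3)·Dx^4 + (1 + 14·x + 69·x^2 + 144·x^3 + 108·x^4)·Dx^5  (order 5).
h: a_k = 0, 0, 27/2, -27/2, -81/8, 0, 2187/80, -6561/112, 610173/4480, …
ICs: h(0) = 0, h′(0) = 0, h′′(0) = 27, h′′′(0) = -81, h′′′′(0) = -243.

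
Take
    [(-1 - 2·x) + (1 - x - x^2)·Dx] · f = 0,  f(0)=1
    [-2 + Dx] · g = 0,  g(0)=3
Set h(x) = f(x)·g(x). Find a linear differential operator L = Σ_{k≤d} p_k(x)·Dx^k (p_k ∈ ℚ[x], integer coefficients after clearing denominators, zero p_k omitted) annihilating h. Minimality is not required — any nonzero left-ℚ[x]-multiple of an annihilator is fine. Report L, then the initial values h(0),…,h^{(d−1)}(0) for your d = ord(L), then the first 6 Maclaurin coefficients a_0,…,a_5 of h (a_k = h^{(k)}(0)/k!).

f: a_k = 1, 1, 2, 3, 5, 8, …
g: a_k = 3, 6, 6, 4, 2, 4/5, …
h₀=f·g: eliminate ⇒ L₀, order ≤ 1·1.
L = (3 - 2·x^2) + (-1 + x + x^2)·Dx  (order 1).
h: a_k = 3, 9, 18, 31, 51, 414/5, …
ICs: h(0) = 3.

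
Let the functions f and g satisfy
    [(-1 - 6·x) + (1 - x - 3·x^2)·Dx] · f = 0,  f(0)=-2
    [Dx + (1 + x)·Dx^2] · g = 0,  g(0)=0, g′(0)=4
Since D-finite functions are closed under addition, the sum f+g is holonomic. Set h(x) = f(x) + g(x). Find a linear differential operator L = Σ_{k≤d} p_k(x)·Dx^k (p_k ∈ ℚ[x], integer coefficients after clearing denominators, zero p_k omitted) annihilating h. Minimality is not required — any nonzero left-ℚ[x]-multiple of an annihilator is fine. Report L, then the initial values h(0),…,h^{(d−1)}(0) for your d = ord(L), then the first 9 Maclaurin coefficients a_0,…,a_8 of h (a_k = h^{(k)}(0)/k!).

L = (58 + 350·x + 636·x^2 + 756·x^3 + 324·x^4)·Dx + (40 + 364·x + 976·x^2 + 1632·x^3 + 1530·x^4 + 540·x^5)·Dx^2 + (-9 - 31·x - 27·x^2 + 115·x^3 + 345·x^4 + 333·x^5 + 108·x^6)·Dx^3  (order 3).
h: a_k = -2, 2, -10, -38/3, -39, -396/5, -584/3, -3034/7, -2033/2, …
ICs: h(0) = -2, h′(0) = 2, h′′(0) = -20.

f: a_k = -2, -2, -8, -14, -38, -80, -194, -434, -1016, …
g: a_k = 0, 4, -2, 4/3, -1, 4/5, -2/3, 4/7, -1/2, …
L₀ := lclm(L_f,L_g); ord L₀ ≤ 1+2.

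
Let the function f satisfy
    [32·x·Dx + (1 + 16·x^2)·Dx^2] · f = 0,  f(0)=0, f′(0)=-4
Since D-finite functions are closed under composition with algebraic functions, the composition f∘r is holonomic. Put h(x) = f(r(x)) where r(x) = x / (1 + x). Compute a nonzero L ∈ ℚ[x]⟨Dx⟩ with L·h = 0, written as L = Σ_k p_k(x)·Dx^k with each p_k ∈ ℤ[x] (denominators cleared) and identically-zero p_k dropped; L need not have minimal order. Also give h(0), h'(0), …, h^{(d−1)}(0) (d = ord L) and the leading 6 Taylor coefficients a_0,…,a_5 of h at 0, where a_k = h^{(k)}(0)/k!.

L = (2 + 34·x)·Dx + (1 + 2·x + 17·x^2)·Dx^2  (order 2).
h: a_k = 0, -4, 4, 52/3, -60, -404/5, …
ICs: h(0) = 0, h′(0) = -4.

f: a_k = 0, -4, 0, 64/3, 0, -1024/5, …
L₀ from L_f via x↦r, Dx↦r'^{-1}Dx.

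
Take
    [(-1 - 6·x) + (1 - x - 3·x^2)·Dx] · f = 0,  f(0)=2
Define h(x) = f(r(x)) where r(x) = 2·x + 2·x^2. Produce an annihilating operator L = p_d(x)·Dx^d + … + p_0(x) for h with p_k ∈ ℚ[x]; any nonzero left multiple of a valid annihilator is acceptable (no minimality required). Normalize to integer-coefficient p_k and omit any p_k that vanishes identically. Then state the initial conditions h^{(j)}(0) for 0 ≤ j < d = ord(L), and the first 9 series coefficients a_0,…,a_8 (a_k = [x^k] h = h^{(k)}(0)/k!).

L = (2 + 28·x + 72·x^2 + 48·x^3) + (-1 + 2·x + 14·x^2 + 24·x^3 + 12·x^4)·Dx  (order 1).
h: a_k = 2, 4, 36, 176, 976, 5328, 28976, 158080, 861408, …
ICs: h(0) = 2.

f: a_k = 2, 2, 8, 14, 38, 80, 194, 434, 1016, …
L₀ from L_f via x↦r, Dx↦r'^{-1}Dx.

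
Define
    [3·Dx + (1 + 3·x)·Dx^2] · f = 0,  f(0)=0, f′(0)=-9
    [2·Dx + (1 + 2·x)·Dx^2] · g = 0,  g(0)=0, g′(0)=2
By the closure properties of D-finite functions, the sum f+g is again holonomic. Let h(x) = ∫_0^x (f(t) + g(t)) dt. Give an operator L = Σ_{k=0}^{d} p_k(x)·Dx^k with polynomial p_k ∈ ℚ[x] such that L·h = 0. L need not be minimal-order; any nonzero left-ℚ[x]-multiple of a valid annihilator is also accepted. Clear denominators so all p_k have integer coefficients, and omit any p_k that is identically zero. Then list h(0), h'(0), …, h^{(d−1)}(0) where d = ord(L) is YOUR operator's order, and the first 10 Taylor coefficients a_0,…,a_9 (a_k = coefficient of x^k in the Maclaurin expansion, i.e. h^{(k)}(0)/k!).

f: a_k = 0, -9, 27/2, -27, 243/4, -729/5, 729/2, -6561/7, 19683/8, -6561, …
g: a_k = 0, 2, -2, 8/3, -4, 32/5, -32/3, 128/7, -32, 512/9, …
Sum ⇒ L₀ = lclm(L_f,L_g) in ℚ(x)⟨Dx⟩.
∫: right-multiply L₀ by Dx.
L = 12·Dx^2 + (10 + 24·x)·Dx^3 + (1 + 5·x + 6·x^2)·Dx^4  (order 4).
h: a_k = 0, 0, -7/2, 23/6, -73/12, 227/20, -697/30, 2123/42, -919/8, 19427/72, …
ICs: h(0) = 0, h′(0) = 0, h′′(0) = -7, h′′′(0) = 23.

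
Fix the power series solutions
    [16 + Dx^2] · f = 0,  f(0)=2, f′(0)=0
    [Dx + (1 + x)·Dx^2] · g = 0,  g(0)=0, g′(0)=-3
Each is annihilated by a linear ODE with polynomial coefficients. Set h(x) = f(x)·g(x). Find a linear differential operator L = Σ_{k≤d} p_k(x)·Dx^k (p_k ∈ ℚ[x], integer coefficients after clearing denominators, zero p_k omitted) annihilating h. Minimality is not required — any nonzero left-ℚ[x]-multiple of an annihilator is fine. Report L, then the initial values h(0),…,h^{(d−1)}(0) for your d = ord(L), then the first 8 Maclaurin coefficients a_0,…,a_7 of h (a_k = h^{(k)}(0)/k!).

L = (15072 + 62976·x + 97024·x^2 + 65536·x^3 + 16384·x^4) + (1984 + 6080·x + 6144·x^2 + 2048·x^3)·Dx + (1950 + 8000·x + 12192·x^2 + 8192·x^3 + 2048·x^4)·Dx^2 + (124 + 380·x + 384·x^2 + 128·x^3)·Dx^3 + (63 + 254·x + 383·x^2 + 256·x^3 + 64·x^4)·Dx^4  (order 4).
h: a_k = 0, -6, 3, 46, -45/2, -246/5, 21, 754/35, …
ICs: h(0) = 0, h′(0) = -6, h′′(0) = 6, h′′′(0) = 276.

f: a_k = 2, 0, -16, 0, 64/3, 0, -512/45, 0, …
g: a_k = 0, -3, 3/2, -1, 3/4, -3/5, 1/2, -3/7, …
L₀ := L_f ⊗_s L_g (sym. prod.), ord ≤ 4.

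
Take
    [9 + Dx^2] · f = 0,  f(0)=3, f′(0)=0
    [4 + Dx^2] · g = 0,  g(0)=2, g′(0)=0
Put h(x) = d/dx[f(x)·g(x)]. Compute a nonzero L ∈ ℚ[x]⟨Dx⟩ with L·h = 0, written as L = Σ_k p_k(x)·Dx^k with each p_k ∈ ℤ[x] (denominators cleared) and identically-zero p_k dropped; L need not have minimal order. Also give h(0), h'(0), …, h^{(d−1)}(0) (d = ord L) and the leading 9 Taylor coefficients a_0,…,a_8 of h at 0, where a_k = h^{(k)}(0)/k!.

f: a_k = 3, 0, -27/2, 0, 81/8, 0, -243/80, 0, 2187/4480, …
g: a_k = 2, 0, -4, 0, 4/3, 0, -8/45, 0, 4/315, …
h₀=f·g: eliminate ⇒ L₀, order ≤ 2·2.
Differentiate: ansatz ord ≤ ord L₀ ⇒ L.
L = 25 + 26·Dx^2 + Dx^4  (order 4).
h: a_k = 0, -78, 0, 313, 0, -7813/20, 0, 195313/840, 0, …
ICs: h(0) = 0, h′(0) = -78, h′′(0) = 0, h′′′(0) = 1878.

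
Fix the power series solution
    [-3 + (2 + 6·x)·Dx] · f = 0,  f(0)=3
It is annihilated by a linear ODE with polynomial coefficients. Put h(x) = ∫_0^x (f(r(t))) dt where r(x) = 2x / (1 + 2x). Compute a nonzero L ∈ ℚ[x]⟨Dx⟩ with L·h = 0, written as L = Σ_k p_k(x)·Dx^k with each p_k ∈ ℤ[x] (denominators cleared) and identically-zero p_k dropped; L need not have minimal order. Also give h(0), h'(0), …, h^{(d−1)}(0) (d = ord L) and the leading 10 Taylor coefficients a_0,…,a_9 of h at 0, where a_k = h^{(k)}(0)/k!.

f: a_k = 3, 9/2, -27/8, 81/16, -1215/128, 5103/256, -45927/1024, 216513/2048, -8444007/32768, 42220035/65536, …
Substitute x→r, Dx→(1/r')Dx; clear ⇒ L₀.
∫: right-multiply L₀ by Dx.
L = -3·Dx + (1 + 10·x + 16·x^2)·Dx^2  (order 2).
h: a_k = 0, 3, 9/2, -21/2, 261/8, -5031/40, 9069/16, -318915/112, 1975005/128, -11301055/128, …
ICs: h(0) = 0, h′(0) = 3.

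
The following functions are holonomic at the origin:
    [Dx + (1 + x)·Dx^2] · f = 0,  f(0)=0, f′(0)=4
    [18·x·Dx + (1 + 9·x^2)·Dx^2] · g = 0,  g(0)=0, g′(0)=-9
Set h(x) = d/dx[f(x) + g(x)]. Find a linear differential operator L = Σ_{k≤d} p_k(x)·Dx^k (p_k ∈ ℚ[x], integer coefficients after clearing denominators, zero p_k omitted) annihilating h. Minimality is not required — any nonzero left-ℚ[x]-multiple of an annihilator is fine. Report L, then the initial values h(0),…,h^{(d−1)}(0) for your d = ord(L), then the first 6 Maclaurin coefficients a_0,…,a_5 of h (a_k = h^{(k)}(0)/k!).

L = (-18 - 54·x + 486·x^2 + 162·x^3) + (-20 - 36·x + 432·x^2 + 972·x^3 + 324·x^4)·Dx + (-1 + 17·x + 18·x^2 + 162·x^3 + 243·x^4 + 81·x^5)·Dx^2  (order 2).
h: a_k = -5, -4, 85, -4, -725, -4, …
ICs: h(0) = -5, h′(0) = -4.

f: a_k = 0, 4, -2, 4/3, -1, 4/5, …
g: a_k = 0, -9, 0, 27, 0, -729/5, …
f+g: L₀ = lclm(L_f,L_g), ord ≤ 2+2.
Differentiate: ansatz ord ≤ ord L₀ ⇒ L.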